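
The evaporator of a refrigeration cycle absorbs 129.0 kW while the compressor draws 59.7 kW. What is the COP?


COP = Q_evap / W
COP = 129.0 / 59.7
COP = 2.161

2.161


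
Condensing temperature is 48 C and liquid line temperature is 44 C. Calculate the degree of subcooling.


Subcooling = T_cond - T_liquid
Subcooling = 48 - 44
Subcooling = 4 K

4


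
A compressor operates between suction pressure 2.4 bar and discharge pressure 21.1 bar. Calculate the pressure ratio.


PR = P_high / P_low
PR = 21.1 / 2.4
PR = 8.792

8.792


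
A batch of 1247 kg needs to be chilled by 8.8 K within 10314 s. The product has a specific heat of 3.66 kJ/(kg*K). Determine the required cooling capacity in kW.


Q = m * cp * dT / t
Q = 1247 * 3.66 * 8.8 / 10314
Q = 3.894 kW

3.894


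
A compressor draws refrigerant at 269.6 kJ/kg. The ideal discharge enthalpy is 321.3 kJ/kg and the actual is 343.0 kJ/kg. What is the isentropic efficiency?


dh_ideal = 321.3 - 269.6 = 51.7 kJ/kg
dh_actual = 343.0 - 269.6 = 73.4 kJ/kg
eta_s = dh_ideal / dh_actual = 51.7 / 73.4
eta_s = 0.7044

0.7044


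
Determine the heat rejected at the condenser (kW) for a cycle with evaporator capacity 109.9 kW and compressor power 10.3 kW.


Q_cond = Q_evap + W
Q_cond = 109.9 + 10.3
Q_cond = 120.2 kW

120.2


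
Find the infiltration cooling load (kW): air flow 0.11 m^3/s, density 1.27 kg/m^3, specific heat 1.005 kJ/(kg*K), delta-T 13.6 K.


Q = V_dot * rho * cp * dT
Q = 0.11 * 1.27 * 1.005 * 13.6
Q = 1.909 kW

1.909


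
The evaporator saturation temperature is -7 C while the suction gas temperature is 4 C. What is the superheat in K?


Superheat = T_suction - T_evap
Superheat = 4 - (-7)
Superheat = 11 K

11


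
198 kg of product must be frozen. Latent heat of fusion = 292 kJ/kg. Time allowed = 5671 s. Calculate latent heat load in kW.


Q_lat = m * h_fg / t
Q_lat = 198 * 292 / 5671
Q_lat = 10.2 kW

10.2


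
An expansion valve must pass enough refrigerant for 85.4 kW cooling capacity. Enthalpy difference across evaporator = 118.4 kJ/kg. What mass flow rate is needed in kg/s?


m_dot = Q / dh
m_dot = 85.4 / 118.4
m_dot = 0.7213 kg/s

0.7213


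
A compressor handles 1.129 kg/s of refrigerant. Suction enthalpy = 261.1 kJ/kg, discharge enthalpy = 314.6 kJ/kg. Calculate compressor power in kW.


dh = 314.6 - 261.1 = 53.5 kJ/kg
W = m_dot * dh = 1.129 * 53.5 = 60.4 kW

60.4


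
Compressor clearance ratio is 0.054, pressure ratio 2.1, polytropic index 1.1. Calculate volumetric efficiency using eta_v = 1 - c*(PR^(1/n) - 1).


PR^(1/n) = 2.1^(1/1.1) = 1.96302862
eta_v = 1 - 0.054 * (1.96302862 - 1)
eta_v = 0.948

0.948


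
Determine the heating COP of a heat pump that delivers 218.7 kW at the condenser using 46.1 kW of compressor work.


COP_hp = Q_cond / W
COP_hp = 218.7 / 46.1
COP_hp = 4.744

4.744


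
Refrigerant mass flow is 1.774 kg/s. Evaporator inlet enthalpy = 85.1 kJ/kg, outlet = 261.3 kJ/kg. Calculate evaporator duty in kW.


dh = 261.3 - 85.1 = 176.2 kJ/kg
Q_evap = m_dot * dh = 1.774 * 176.2
Q_evap = 312.58 kW

312.58


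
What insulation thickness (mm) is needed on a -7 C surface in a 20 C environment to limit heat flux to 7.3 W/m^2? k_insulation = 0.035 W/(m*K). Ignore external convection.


dT = 20 - (-7) = 27 K
thickness = k * dT / q_max * 1000
thickness = 0.035 * 27 / 7.3 * 1000
thickness = 129.5 mm

129.5


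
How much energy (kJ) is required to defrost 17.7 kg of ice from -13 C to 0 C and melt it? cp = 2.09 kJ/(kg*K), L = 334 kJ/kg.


Sensible heat = cp * dT = 2.09 * 13 = 27.17 kJ/kg
Total per kg = 27.17 + 334 = 361.17 kJ/kg
Q = m * total = 17.7 * 361.17
Q = 6392.7 kJ

6392.7


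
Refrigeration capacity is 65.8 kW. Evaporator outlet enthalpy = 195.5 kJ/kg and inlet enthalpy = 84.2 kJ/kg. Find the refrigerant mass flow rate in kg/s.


dh = 195.5 - 84.2 = 111.3 kJ/kg
m_dot = Q / dh = 65.8 / 111.3 = 0.5912 kg/s

0.5912


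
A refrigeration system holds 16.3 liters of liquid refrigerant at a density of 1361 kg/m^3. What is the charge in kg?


Charge = V * rho / 1000
Charge = 16.3 * 1361 / 1000
Charge = 22.18 kg

22.18


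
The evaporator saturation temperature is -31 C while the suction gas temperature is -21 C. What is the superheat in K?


Superheat = T_suction - T_evap
Superheat = -21 - (-31)
Superheat = 10 K

10


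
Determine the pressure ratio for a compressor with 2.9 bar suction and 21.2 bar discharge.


PR = P_high / P_low
PR = 21.2 / 2.9
PR = 7.31

7.31


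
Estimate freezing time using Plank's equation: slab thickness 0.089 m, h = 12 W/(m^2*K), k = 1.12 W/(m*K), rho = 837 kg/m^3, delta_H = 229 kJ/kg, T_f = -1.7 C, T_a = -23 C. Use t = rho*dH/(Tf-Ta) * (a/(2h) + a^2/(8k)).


dT = -1.7 - (-23) = 21.3 K
term1 = a/(2h) = 0.089/(2*12) = 0.003708333333
term2 = a^2/(8k) = 0.089^2/(8*1.12) = 0.0008840401786
t = rho*dH*1000/dT * (term1 + term2)
t = 837*229*1000/21.3 * (0.003708333333 + 0.0008840401786)
t = 41326 s

41326


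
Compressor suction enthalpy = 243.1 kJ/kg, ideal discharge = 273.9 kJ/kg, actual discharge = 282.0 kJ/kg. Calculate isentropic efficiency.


dh_ideal = 273.9 - 243.1 = 30.8 kJ/kg
dh_actual = 282.0 - 243.1 = 38.9 kJ/kg
eta_s = dh_ideal / dh_actual = 30.8 / 38.9
eta_s = 0.7918

0.7918


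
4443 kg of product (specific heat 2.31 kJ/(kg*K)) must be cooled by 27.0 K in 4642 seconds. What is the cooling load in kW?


Q = m * cp * dT / t
Q = 4443 * 2.31 * 27.0 / 4642
Q = 59.696 kW

59.696


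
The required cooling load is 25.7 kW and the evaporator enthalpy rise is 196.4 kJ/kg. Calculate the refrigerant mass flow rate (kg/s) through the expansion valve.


m_dot = Q / dh
m_dot = 25.7 / 196.4
m_dot = 0.1309 kg/s

0.1309


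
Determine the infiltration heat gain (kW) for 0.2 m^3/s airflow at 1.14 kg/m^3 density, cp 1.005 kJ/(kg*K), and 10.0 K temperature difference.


Q = V_dot * rho * cp * dT
Q = 0.2 * 1.14 * 1.005 * 10.0
Q = 2.291 kW

2.291


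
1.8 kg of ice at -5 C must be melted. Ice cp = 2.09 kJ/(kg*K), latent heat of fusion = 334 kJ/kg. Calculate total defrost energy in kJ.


Sensible heat = cp * dT = 2.09 * 5 = 10.45 kJ/kg
Total per kg = 10.45 + 334 = 344.45 kJ/kg
Q = m * total = 1.8 * 344.45
Q = 620.0 kJ

620.0


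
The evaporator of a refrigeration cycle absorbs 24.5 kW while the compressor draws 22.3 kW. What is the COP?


COP = Q_evap / W
COP = 24.5 / 22.3
COP = 1.099

1.099


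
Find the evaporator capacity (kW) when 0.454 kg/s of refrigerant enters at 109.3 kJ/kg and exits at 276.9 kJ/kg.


dh = 276.9 - 109.3 = 167.6 kJ/kg
Q_evap = m_dot * dh = 0.454 * 167.6
Q_evap = 76.09 kW

76.09


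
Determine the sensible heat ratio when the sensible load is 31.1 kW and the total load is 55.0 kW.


SHR = Q_sensible / Q_total
SHR = 31.1 / 55.0
SHR = 0.565

0.565


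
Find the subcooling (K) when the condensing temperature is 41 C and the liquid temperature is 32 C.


Subcooling = T_cond - T_liquid
Subcooling = 41 - 32
Subcooling = 9 K

9


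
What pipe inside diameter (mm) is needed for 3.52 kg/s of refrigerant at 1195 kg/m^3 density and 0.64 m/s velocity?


A = m_dot / (rho * v) = 3.52 / (1195 * 0.64) = 0.00460251046 m^2
d = sqrt(4*A/pi) * 1000
d = 76.6 mm

76.6


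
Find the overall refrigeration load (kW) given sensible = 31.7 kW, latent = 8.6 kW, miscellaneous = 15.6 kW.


Q_total = Q_s + Q_l + Q_misc
Q_total = 31.7 + 8.6 + 15.6
Q_total = 55.9 kW

55.9


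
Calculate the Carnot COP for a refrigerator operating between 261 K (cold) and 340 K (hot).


dT = 340 - 261 = 79 K
COP_carnot = T_cold / dT = 261 / 79
COP_carnot = 3.304

3.304


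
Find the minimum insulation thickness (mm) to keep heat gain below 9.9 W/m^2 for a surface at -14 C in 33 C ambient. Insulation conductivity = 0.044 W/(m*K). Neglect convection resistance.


dT = 33 - (-14) = 47 K
thickness = k * dT / q_max * 1000
thickness = 0.044 * 47 / 9.9 * 1000
thickness = 208.9 mm

208.9


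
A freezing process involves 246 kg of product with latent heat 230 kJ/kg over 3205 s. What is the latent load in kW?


Q_lat = m * h_fg / t
Q_lat = 246 * 230 / 3205
Q_lat = 17.65 kW

17.65


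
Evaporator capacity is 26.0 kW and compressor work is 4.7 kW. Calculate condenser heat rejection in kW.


Q_cond = Q_evap + W
Q_cond = 26.0 + 4.7
Q_cond = 30.7 kW

30.7


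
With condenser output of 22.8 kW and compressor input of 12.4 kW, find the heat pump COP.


COP_hp = Q_cond / W
COP_hp = 22.8 / 12.4
COP_hp = 1.839

1.839


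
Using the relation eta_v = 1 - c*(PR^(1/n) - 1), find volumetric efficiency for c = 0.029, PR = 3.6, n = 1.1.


PR^(1/n) = 3.6^(1/1.1) = 3.20427326
eta_v = 1 - 0.029 * (3.20427326 - 1)
eta_v = 0.9361

0.9361


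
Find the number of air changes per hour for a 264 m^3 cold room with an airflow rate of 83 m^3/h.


ACH = flow / volume
ACH = 83 / 264
ACH = 0.314

0.314


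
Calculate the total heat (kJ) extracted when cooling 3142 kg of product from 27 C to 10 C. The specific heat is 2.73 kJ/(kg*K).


dT = 27 - (10) = 17 K
Q = m * cp * dT = 3142 * 2.73 * 17
Q = 145820 kJ

145820


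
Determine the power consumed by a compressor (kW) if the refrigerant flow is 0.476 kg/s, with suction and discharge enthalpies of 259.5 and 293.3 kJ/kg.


dh = 293.3 - 259.5 = 33.8 kJ/kg
W = m_dot * dh = 0.476 * 33.8 = 16.09 kW

16.09


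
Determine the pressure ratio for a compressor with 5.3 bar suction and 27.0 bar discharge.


PR = P_high / P_low
PR = 27.0 / 5.3
PR = 5.094

5.094


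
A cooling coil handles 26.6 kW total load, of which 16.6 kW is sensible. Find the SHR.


SHR = Q_sensible / Q_total
SHR = 16.6 / 26.6
SHR = 0.624

0.624


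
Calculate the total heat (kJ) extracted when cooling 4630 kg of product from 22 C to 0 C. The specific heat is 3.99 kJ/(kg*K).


dT = 22 - (0) = 22 K
Q = m * cp * dT = 4630 * 3.99 * 22
Q = 406421 kJ

406421


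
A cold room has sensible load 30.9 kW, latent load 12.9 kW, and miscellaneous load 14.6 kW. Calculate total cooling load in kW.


Q_total = Q_s + Q_l + Q_misc
Q_total = 30.9 + 12.9 + 14.6
Q_total = 58.4 kW

58.4


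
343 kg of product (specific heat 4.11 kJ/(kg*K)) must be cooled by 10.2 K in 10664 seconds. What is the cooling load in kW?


Q = m * cp * dT / t
Q = 343 * 4.11 * 10.2 / 10664
Q = 1.348 kW

1.348


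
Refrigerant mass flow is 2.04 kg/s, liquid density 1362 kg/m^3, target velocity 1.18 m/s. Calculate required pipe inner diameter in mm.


A = m_dot / (rho * v) = 2.04 / (1362 * 1.18) = 0.001269319794 m^2
d = sqrt(4*A/pi) * 1000
d = 40.2 mm

40.2


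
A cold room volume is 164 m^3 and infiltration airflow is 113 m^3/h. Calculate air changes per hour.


ACH = flow / volume
ACH = 113 / 164
ACH = 0.689

0.689


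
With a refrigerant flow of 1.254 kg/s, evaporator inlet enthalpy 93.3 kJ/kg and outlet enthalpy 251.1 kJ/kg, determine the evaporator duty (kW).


dh = 251.1 - 93.3 = 157.8 kJ/kg
Q_evap = m_dot * dh = 1.254 * 157.8
Q_evap = 197.88 kW

197.88


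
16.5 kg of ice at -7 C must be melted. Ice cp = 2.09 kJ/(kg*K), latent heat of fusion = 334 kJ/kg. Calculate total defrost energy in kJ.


Sensible heat = cp * dT = 2.09 * 7 = 14.63 kJ/kg
Total per kg = 14.63 + 334 = 348.63 kJ/kg
Q = m * total = 16.5 * 348.63
Q = 5752.4 kJ

5752.4


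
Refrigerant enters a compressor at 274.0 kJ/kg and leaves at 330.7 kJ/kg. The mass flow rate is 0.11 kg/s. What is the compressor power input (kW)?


dh = 330.7 - 274.0 = 56.7 kJ/kg
W = m_dot * dh = 0.11 * 56.7 = 6.24 kW

6.24


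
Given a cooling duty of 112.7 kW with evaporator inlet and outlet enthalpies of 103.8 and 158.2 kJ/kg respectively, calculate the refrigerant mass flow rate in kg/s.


dh = 158.2 - 103.8 = 54.4 kJ/kg
m_dot = Q / dh = 112.7 / 54.4 = 2.0717 kg/s

2.0717


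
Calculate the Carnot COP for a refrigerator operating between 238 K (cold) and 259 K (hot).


dT = 259 - 238 = 21 K
COP_carnot = T_cold / dT = 238 / 21
COP_carnot = 11.333

11.333


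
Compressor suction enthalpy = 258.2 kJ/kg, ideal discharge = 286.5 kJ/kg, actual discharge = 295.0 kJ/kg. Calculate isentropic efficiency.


dh_ideal = 286.5 - 258.2 = 28.3 kJ/kg
dh_actual = 295.0 - 258.2 = 36.8 kJ/kg
eta_s = dh_ideal / dh_actual = 28.3 / 36.8
eta_s = 0.769

0.769


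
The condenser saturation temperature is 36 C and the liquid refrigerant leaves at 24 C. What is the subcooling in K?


Subcooling = T_cond - T_liquid
Subcooling = 36 - 24
Subcooling = 12 K

12


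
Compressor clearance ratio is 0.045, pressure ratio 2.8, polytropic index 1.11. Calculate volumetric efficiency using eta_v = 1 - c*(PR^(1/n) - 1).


PR^(1/n) = 2.8^(1/1.11) = 2.52839588
eta_v = 1 - 0.045 * (2.52839588 - 1)
eta_v = 0.9312

0.9312


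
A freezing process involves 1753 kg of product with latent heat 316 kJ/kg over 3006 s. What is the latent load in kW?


Q_lat = m * h_fg / t
Q_lat = 1753 * 316 / 3006
Q_lat = 184.28 kW

184.28


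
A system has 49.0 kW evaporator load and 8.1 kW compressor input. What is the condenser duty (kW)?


Q_cond = Q_evap + W
Q_cond = 49.0 + 8.1
Q_cond = 57.1 kW

57.1


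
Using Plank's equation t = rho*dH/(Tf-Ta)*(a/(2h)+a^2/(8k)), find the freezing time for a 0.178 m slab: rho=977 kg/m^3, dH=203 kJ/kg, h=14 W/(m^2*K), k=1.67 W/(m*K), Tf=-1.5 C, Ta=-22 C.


dT = -1.5 - (-22) = 20.5 K
term1 = a/(2h) = 0.178/(2*14) = 0.006357142857
term2 = a^2/(8k) = 0.178^2/(8*1.67) = 0.002371556886
t = rho*dH*1000/dT * (term1 + term2)
t = 977*203*1000/20.5 * (0.006357142857 + 0.002371556886)
t = 84447 s

84447


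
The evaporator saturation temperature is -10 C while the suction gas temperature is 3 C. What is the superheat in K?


Superheat = T_suction - T_evap
Superheat = 3 - (-10)
Superheat = 13 K

13


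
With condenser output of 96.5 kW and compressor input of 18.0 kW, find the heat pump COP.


COP_hp = Q_cond / W
COP_hp = 96.5 / 18.0
COP_hp = 5.361

5.361


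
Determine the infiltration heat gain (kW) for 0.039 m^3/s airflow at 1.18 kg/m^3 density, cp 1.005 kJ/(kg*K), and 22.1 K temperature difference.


Q = V_dot * rho * cp * dT
Q = 0.039 * 1.18 * 1.005 * 22.1
Q = 1.022 kW

1.022


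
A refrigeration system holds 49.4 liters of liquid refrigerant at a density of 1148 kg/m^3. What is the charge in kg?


Charge = V * rho / 1000
Charge = 49.4 * 1148 / 1000
Charge = 56.71 kg

56.71


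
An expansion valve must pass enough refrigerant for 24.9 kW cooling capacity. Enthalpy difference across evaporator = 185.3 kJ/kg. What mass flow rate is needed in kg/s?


m_dot = Q / dh
m_dot = 24.9 / 185.3
m_dot = 0.1344 kg/s

0.1344


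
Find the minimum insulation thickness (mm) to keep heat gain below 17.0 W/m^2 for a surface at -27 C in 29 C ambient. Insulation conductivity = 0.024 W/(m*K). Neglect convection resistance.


dT = 29 - (-27) = 56 K
thickness = k * dT / q_max * 1000
thickness = 0.024 * 56 / 17.0 * 1000
thickness = 79.1 mm

79.1


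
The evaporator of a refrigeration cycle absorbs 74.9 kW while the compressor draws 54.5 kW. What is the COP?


COP = Q_evap / W
COP = 74.9 / 54.5
COP = 1.374

1.374


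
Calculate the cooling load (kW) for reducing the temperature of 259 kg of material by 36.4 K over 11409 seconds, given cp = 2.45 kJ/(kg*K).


Q = m * cp * dT / t
Q = 259 * 2.45 * 36.4 / 11409
Q = 2.025 kW

2.025


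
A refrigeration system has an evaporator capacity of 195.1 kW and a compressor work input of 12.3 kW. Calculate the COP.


COP = Q_evap / W
COP = 195.1 / 12.3
COP = 15.862

15.862


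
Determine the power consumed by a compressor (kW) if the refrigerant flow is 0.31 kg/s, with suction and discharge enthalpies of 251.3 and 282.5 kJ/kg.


dh = 282.5 - 251.3 = 31.2 kJ/kg
W = m_dot * dh = 0.31 * 31.2 = 9.67 kW

9.67


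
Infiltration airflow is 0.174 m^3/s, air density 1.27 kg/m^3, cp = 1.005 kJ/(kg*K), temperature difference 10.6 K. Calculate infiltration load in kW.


Q = V_dot * rho * cp * dT
Q = 0.174 * 1.27 * 1.005 * 10.6
Q = 2.354 kW

2.354


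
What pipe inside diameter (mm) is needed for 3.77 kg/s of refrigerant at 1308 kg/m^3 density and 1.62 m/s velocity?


A = m_dot / (rho * v) = 3.77 / (1308 * 1.62) = 0.001779174689 m^2
d = sqrt(4*A/pi) * 1000
d = 47.6 mm

47.6


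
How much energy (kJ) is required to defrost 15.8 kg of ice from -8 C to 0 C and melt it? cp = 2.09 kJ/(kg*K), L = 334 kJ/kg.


Sensible heat = cp * dT = 2.09 * 8 = 16.72 kJ/kg
Total per kg = 16.72 + 334 = 350.72 kJ/kg
Q = m * total = 15.8 * 350.72
Q = 5541.4 kJ

5541.4


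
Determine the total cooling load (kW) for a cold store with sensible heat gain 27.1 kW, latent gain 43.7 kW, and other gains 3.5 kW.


Q_total = Q_s + Q_l + Q_misc
Q_total = 27.1 + 43.7 + 3.5
Q_total = 74.3 kW

74.3


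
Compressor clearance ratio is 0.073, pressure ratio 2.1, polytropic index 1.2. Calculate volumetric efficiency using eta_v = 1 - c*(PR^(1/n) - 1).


PR^(1/n) = 2.1^(1/1.2) = 1.85573551
eta_v = 1 - 0.073 * (1.85573551 - 1)
eta_v = 0.9375

0.9375


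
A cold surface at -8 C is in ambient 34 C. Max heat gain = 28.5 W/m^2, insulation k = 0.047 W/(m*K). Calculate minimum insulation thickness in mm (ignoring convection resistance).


dT = 34 - (-8) = 42 K
thickness = k * dT / q_max * 1000
thickness = 0.047 * 42 / 28.5 * 1000
thickness = 69.3 mm

69.3


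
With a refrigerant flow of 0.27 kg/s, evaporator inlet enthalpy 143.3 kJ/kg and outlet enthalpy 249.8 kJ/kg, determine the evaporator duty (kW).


dh = 249.8 - 143.3 = 106.5 kJ/kg
Q_evap = m_dot * dh = 0.27 * 106.5
Q_evap = 28.76 kW

28.76


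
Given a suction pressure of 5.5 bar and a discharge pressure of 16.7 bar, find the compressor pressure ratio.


PR = P_high / P_low
PR = 16.7 / 5.5
PR = 3.036

3.036


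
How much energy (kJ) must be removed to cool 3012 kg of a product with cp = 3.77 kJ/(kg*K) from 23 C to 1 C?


dT = 23 - (1) = 22 K
Q = m * cp * dT = 3012 * 3.77 * 22
Q = 249815 kJ

249815


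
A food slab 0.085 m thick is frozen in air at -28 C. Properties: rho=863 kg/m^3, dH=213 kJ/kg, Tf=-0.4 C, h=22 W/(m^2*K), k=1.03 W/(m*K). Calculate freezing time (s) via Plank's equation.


dT = -0.4 - (-28) = 27.6 K
term1 = a/(2h) = 0.085/(2*22) = 0.001931818182
term2 = a^2/(8k) = 0.085^2/(8*1.03) = 0.0008768203883
t = rho*dH*1000/dT * (term1 + term2)
t = 863*213*1000/27.6 * (0.001931818182 + 0.0008768203883)
t = 18706 s

18706


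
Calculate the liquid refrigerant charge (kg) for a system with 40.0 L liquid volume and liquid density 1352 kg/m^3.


Charge = V * rho / 1000
Charge = 40.0 * 1352 / 1000
Charge = 54.08 kg

54.08


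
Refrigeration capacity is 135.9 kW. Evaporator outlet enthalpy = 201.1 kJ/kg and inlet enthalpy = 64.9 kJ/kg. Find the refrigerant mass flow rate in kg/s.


dh = 201.1 - 64.9 = 136.2 kJ/kg
m_dot = Q / dh = 135.9 / 136.2 = 0.9978 kg/s

0.9978


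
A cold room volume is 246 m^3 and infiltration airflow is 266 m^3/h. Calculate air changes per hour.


ACH = flow / volume
ACH = 266 / 246
ACH = 1.081

1.081


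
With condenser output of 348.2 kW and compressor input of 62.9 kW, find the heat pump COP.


COP_hp = Q_cond / W
COP_hp = 348.2 / 62.9
COP_hp = 5.536

5.536


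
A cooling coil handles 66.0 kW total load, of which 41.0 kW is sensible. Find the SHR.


SHR = Q_sensible / Q_total
SHR = 41.0 / 66.0
SHR = 0.621

0.621


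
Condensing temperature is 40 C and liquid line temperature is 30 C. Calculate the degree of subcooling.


Subcooling = T_cond - T_liquid
Subcooling = 40 - 30
Subcooling = 10 K

10


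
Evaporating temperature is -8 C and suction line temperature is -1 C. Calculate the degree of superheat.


Superheat = T_suction - T_evap
Superheat = -1 - (-8)
Superheat = 7 K

7


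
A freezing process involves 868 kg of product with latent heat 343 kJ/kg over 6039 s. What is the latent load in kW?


Q_lat = m * h_fg / t
Q_lat = 868 * 343 / 6039
Q_lat = 49.3 kW

49.3


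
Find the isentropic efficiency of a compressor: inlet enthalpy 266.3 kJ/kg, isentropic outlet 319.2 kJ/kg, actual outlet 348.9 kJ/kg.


dh_ideal = 319.2 - 266.3 = 52.9 kJ/kg
dh_actual = 348.9 - 266.3 = 82.6 kJ/kg
eta_s = dh_ideal / dh_actual = 52.9 / 82.6
eta_s = 0.6404

0.6404


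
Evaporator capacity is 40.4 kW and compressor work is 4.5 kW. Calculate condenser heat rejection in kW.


Q_cond = Q_evap + W
Q_cond = 40.4 + 4.5
Q_cond = 44.9 kW

44.9


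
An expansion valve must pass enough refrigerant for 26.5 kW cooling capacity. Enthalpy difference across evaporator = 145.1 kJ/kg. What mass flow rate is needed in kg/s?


m_dot = Q / dh
m_dot = 26.5 / 145.1
m_dot = 0.1826 kg/s

0.1826


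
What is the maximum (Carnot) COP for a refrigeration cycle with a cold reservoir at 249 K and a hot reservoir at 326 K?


dT = 326 - 249 = 77 K
COP_carnot = T_cold / dT = 249 / 77
COP_carnot = 3.234

3.234


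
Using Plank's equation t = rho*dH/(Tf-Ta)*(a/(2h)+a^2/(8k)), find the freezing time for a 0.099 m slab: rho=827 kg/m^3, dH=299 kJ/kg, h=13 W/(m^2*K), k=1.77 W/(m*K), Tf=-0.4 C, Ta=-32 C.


dT = -0.4 - (-32) = 31.6 K
term1 = a/(2h) = 0.099/(2*13) = 0.003807692308
term2 = a^2/(8k) = 0.099^2/(8*1.77) = 0.0006921610169
t = rho*dH*1000/dT * (term1 + term2)
t = 827*299*1000/31.6 * (0.003807692308 + 0.0006921610169)
t = 35212 s

35212


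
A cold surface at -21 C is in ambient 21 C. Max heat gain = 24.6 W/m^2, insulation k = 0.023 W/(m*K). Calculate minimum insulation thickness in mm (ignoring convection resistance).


dT = 21 - (-21) = 42 K
thickness = k * dT / q_max * 1000
thickness = 0.023 * 42 / 24.6 * 1000
thickness = 39.3 mm

39.3


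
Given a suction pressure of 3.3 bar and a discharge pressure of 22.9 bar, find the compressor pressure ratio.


PR = P_high / P_low
PR = 22.9 / 3.3
PR = 6.939

6.939


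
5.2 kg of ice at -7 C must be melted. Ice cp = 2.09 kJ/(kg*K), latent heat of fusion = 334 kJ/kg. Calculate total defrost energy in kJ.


Sensible heat = cp * dT = 2.09 * 7 = 14.63 kJ/kg
Total per kg = 14.63 + 334 = 348.63 kJ/kg
Q = m * total = 5.2 * 348.63
Q = 1812.9 kJ

1812.9


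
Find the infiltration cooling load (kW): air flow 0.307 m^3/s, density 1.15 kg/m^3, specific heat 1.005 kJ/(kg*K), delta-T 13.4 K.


Q = V_dot * rho * cp * dT
Q = 0.307 * 1.15 * 1.005 * 13.4
Q = 4.755 kW

4.755


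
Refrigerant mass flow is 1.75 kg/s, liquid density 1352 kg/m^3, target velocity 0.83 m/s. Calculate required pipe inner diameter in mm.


A = m_dot / (rho * v) = 1.75 / (1352 * 0.83) = 0.001559492407 m^2
d = sqrt(4*A/pi) * 1000
d = 44.6 mm

44.6


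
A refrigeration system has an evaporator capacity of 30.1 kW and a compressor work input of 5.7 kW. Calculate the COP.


COP = Q_evap / W
COP = 30.1 / 5.7
COP = 5.281

5.281


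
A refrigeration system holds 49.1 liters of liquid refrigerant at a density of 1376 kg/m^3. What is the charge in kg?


Charge = V * rho / 1000
Charge = 49.1 * 1376 / 1000
Charge = 67.56 kg

67.56


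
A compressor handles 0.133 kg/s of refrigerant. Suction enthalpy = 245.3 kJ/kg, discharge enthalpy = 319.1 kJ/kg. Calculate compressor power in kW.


dh = 319.1 - 245.3 = 73.8 kJ/kg
W = m_dot * dh = 0.133 * 73.8 = 9.82 kW

9.82


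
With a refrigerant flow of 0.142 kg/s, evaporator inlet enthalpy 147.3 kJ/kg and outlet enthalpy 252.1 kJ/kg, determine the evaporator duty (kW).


dh = 252.1 - 147.3 = 104.8 kJ/kg
Q_evap = m_dot * dh = 0.142 * 104.8
Q_evap = 14.88 kW

14.88


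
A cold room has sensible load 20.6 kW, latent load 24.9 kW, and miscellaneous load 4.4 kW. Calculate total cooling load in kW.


Q_total = Q_s + Q_l + Q_misc
Q_total = 20.6 + 24.9 + 4.4
Q_total = 49.9 kW

49.9


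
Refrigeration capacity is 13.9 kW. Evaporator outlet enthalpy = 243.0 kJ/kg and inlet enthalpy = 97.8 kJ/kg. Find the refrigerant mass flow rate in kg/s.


dh = 243.0 - 97.8 = 145.2 kJ/kg
m_dot = Q / dh = 13.9 / 145.2 = 0.0957 kg/s

0.0957


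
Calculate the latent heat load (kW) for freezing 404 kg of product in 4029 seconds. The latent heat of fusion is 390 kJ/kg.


Q_lat = m * h_fg / t
Q_lat = 404 * 390 / 4029
Q_lat = 39.11 kW

39.11


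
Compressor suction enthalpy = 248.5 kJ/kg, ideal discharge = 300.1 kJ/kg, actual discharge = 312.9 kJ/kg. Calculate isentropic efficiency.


dh_ideal = 300.1 - 248.5 = 51.6 kJ/kg
dh_actual = 312.9 - 248.5 = 64.4 kJ/kg
eta_s = dh_ideal / dh_actual = 51.6 / 64.4
eta_s = 0.8012

0.8012


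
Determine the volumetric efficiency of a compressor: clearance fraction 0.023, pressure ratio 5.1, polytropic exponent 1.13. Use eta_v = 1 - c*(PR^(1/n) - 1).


PR^(1/n) = 5.1^(1/1.13) = 4.22832438
eta_v = 1 - 0.023 * (4.22832438 - 1)
eta_v = 0.9257

0.9257


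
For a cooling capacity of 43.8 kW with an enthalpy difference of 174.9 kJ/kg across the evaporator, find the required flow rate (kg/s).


m_dot = Q / dh
m_dot = 43.8 / 174.9
m_dot = 0.2504 kg/s

0.2504


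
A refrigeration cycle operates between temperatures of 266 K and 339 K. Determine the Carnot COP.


dT = 339 - 266 = 73 K
COP_carnot = T_cold / dT = 266 / 73
COP_carnot = 3.644

3.644


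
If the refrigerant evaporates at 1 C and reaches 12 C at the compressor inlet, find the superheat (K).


Superheat = T_suction - T_evap
Superheat = 12 - (1)
Superheat = 11 K

11


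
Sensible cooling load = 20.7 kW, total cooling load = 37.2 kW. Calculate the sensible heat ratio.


SHR = Q_sensible / Q_total
SHR = 20.7 / 37.2
SHR = 0.556

0.556


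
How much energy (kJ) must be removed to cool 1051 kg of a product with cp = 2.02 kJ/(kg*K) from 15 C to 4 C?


dT = 15 - (4) = 11 K
Q = m * cp * dT = 1051 * 2.02 * 11
Q = 23353 kJ

23353


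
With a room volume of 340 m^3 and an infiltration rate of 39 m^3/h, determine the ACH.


ACH = flow / volume
ACH = 39 / 340
ACH = 0.115

0.115


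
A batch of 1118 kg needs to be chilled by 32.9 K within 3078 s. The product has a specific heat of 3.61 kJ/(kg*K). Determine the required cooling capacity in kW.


Q = m * cp * dT / t
Q = 1118 * 3.61 * 32.9 / 3078
Q = 43.14 kW

43.14


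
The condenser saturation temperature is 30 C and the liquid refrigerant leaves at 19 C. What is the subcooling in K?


Subcooling = T_cond - T_liquid
Subcooling = 30 - 19
Subcooling = 11 K

11


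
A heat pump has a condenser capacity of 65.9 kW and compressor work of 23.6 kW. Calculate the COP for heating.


COP_hp = Q_cond / W
COP_hp = 65.9 / 23.6
COP_hp = 2.792

2.792


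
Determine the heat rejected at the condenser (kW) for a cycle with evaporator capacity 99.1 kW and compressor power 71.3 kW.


Q_cond = Q_evap + W
Q_cond = 99.1 + 71.3
Q_cond = 170.4 kW

170.4


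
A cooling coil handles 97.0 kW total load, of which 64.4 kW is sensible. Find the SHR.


SHR = Q_sensible / Q_total
SHR = 64.4 / 97.0
SHR = 0.664

0.664


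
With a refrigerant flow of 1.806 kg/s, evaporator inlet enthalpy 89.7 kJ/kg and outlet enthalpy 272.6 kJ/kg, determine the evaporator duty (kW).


dh = 272.6 - 89.7 = 182.9 kJ/kg
Q_evap = m_dot * dh = 1.806 * 182.9
Q_evap = 330.32 kW

330.32


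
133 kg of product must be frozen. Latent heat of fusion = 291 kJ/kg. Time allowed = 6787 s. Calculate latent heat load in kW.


Q_lat = m * h_fg / t
Q_lat = 133 * 291 / 6787
Q_lat = 5.7 kW

5.7


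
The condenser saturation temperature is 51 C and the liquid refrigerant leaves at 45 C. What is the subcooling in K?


Subcooling = T_cond - T_liquid
Subcooling = 51 - 45
Subcooling = 6 K

6


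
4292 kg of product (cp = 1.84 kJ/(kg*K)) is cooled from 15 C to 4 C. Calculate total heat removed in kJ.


dT = 15 - (4) = 11 K
Q = m * cp * dT = 4292 * 1.84 * 11
Q = 86870 kJ

86870


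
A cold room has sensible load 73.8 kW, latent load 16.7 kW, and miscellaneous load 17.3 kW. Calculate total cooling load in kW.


Q_total = Q_s + Q_l + Q_misc
Q_total = 73.8 + 16.7 + 17.3
Q_total = 107.8 kW

107.8


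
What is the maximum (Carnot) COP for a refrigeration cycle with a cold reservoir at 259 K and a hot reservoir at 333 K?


dT = 333 - 259 = 74 K
COP_carnot = T_cold / dT = 259 / 74
COP_carnot = 3.5

3.5


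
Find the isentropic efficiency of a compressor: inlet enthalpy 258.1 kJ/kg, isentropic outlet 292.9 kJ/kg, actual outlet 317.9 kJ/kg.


dh_ideal = 292.9 - 258.1 = 34.8 kJ/kg
dh_actual = 317.9 - 258.1 = 59.8 kJ/kg
eta_s = dh_ideal / dh_actual = 34.8 / 59.8
eta_s = 0.5819

0.5819


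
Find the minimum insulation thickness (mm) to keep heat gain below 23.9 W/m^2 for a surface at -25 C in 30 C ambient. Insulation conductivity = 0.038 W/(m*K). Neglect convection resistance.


dT = 30 - (-25) = 55 K
thickness = k * dT / q_max * 1000
thickness = 0.038 * 55 / 23.9 * 1000
thickness = 87.4 mm

87.4


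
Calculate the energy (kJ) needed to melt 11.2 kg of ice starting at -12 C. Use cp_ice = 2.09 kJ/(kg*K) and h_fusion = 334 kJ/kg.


Sensible heat = cp * dT = 2.09 * 12 = 25.08 kJ/kg
Total per kg = 25.08 + 334 = 359.08 kJ/kg
Q = m * total = 11.2 * 359.08
Q = 4021.7 kJ

4021.7


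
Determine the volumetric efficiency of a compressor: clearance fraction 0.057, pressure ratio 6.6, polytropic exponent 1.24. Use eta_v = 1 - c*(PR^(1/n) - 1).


PR^(1/n) = 6.6^(1/1.24) = 4.58060169
eta_v = 1 - 0.057 * (4.58060169 - 1)
eta_v = 0.7959

0.7959


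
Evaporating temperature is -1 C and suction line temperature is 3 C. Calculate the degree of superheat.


Superheat = T_suction - T_evap
Superheat = 3 - (-1)
Superheat = 4 K

4


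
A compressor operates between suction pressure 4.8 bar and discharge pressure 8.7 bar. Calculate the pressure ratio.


PR = P_high / P_low
PR = 8.7 / 4.8
PR = 1.813

1.813


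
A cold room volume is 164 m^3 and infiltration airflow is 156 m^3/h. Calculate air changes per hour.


ACH = flow / volume
ACH = 156 / 164
ACH = 0.951

0.951


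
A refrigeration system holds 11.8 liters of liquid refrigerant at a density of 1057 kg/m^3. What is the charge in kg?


Charge = V * rho / 1000
Charge = 11.8 * 1057 / 1000
Charge = 12.47 kg

12.47


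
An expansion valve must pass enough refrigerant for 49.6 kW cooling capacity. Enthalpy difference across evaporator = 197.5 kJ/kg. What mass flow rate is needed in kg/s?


m_dot = Q / dh
m_dot = 49.6 / 197.5
m_dot = 0.2511 kg/s

0.2511


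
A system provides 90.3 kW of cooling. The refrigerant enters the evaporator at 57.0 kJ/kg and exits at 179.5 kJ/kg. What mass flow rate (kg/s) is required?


dh = 179.5 - 57.0 = 122.5 kJ/kg
m_dot = Q / dh = 90.3 / 122.5 = 0.7371 kg/s

0.7371


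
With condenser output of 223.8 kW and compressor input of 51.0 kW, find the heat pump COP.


COP_hp = Q_cond / W
COP_hp = 223.8 / 51.0
COP_hp = 4.388

4.388


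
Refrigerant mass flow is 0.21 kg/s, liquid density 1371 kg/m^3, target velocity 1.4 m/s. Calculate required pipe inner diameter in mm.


A = m_dot / (rho * v) = 0.21 / (1371 * 1.4) = 0.0001094091904 m^2
d = sqrt(4*A/pi) * 1000
d = 11.8 mm

11.8


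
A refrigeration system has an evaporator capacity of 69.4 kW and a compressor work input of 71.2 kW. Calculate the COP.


COP = Q_evap / W
COP = 69.4 / 71.2
COP = 0.975

0.975


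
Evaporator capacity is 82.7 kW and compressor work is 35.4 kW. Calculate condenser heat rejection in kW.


Q_cond = Q_evap + W
Q_cond = 82.7 + 35.4
Q_cond = 118.1 kW

118.1


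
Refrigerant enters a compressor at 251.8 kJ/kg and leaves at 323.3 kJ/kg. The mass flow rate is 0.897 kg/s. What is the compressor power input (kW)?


dh = 323.3 - 251.8 = 71.5 kJ/kg
W = m_dot * dh = 0.897 * 71.5 = 64.14 kW

64.14


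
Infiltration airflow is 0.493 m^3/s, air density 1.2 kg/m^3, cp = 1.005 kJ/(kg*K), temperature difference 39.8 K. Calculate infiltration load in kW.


Q = V_dot * rho * cp * dT
Q = 0.493 * 1.2 * 1.005 * 39.8
Q = 23.663 kW

23.663


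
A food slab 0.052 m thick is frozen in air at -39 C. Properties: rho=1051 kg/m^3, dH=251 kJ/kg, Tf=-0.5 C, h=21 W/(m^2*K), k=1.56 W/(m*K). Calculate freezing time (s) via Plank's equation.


dT = -0.5 - (-39) = 38.5 K
term1 = a/(2h) = 0.052/(2*21) = 0.001238095238
term2 = a^2/(8k) = 0.052^2/(8*1.56) = 0.0002166666667
t = rho*dH*1000/dT * (term1 + term2)
t = 1051*251*1000/38.5 * (0.001238095238 + 0.0002166666667)
t = 9968 s

9968


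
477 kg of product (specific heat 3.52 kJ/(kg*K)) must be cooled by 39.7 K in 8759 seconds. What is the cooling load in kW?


Q = m * cp * dT / t
Q = 477 * 3.52 * 39.7 / 8759
Q = 7.61 kW

7.61


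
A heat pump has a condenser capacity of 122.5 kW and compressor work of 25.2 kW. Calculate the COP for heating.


COP_hp = Q_cond / W
COP_hp = 122.5 / 25.2
COP_hp = 4.861

4.861


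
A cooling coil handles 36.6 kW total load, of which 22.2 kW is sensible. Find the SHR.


SHR = Q_sensible / Q_total
SHR = 22.2 / 36.6
SHR = 0.607

0.607


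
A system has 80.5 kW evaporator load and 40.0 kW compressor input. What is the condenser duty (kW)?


Q_cond = Q_evap + W
Q_cond = 80.5 + 40.0
Q_cond = 120.5 kW

120.5


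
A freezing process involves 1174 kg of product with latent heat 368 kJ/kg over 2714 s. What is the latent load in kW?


Q_lat = m * h_fg / t
Q_lat = 1174 * 368 / 2714
Q_lat = 159.19 kW

159.19


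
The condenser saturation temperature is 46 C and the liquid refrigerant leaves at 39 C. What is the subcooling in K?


Subcooling = T_cond - T_liquid
Subcooling = 46 - 39
Subcooling = 7 K

7


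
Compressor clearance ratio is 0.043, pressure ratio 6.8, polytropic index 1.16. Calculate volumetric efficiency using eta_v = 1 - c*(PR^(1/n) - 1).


PR^(1/n) = 6.8^(1/1.16) = 5.22011532
eta_v = 1 - 0.043 * (5.22011532 - 1)
eta_v = 0.8185

0.8185


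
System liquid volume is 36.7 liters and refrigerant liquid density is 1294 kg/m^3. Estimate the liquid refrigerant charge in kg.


Charge = V * rho / 1000
Charge = 36.7 * 1294 / 1000
Charge = 47.49 kg

47.49


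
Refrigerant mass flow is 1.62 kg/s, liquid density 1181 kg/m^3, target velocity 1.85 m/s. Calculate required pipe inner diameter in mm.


A = m_dot / (rho * v) = 1.62 / (1181 * 1.85) = 0.0007414696661 m^2
d = sqrt(4*A/pi) * 1000
d = 30.7 mm

30.7


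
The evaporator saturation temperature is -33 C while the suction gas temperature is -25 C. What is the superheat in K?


Superheat = T_suction - T_evap
Superheat = -25 - (-33)
Superheat = 8 K

8


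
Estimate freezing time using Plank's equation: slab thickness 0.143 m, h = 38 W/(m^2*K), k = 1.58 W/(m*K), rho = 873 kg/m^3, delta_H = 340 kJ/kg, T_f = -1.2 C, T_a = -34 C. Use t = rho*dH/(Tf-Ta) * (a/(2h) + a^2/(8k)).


dT = -1.2 - (-34) = 32.8 K
term1 = a/(2h) = 0.143/(2*38) = 0.001881578947
term2 = a^2/(8k) = 0.143^2/(8*1.58) = 0.001617800633
t = rho*dH*1000/dT * (term1 + term2)
t = 873*340*1000/32.8 * (0.001881578947 + 0.001617800633)
t = 31667 s

31667


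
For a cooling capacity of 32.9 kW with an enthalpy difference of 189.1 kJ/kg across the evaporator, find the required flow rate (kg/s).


m_dot = Q / dh
m_dot = 32.9 / 189.1
m_dot = 0.174 kg/s

0.174


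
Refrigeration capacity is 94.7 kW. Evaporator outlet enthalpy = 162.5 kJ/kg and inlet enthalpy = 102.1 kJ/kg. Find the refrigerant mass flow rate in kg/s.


dh = 162.5 - 102.1 = 60.4 kJ/kg
m_dot = Q / dh = 94.7 / 60.4 = 1.5679 kg/s

1.5679


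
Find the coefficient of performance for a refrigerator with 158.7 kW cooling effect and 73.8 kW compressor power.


COP = Q_evap / W
COP = 158.7 / 73.8
COP = 2.15

2.15


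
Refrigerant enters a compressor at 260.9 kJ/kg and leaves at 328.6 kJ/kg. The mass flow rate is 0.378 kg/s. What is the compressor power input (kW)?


dh = 328.6 - 260.9 = 67.7 kJ/kg
W = m_dot * dh = 0.378 * 67.7 = 25.59 kW

25.59


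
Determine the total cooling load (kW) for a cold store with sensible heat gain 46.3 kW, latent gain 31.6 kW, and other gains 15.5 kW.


Q_total = Q_s + Q_l + Q_misc
Q_total = 46.3 + 31.6 + 15.5
Q_total = 93.4 kW

93.4


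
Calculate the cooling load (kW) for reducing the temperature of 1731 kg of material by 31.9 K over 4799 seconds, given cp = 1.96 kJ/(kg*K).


Q = m * cp * dT / t
Q = 1731 * 1.96 * 31.9 / 4799
Q = 22.552 kW

22.552


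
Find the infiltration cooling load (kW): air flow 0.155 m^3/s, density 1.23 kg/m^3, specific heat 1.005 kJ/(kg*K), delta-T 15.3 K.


Q = V_dot * rho * cp * dT
Q = 0.155 * 1.23 * 1.005 * 15.3
Q = 2.932 kW

2.932


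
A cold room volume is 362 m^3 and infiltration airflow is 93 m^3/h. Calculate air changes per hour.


ACH = flow / volume
ACH = 93 / 362
ACH = 0.257

0.257


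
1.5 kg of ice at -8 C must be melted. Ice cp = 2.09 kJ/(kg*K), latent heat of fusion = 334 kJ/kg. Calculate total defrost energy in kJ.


Sensible heat = cp * dT = 2.09 * 8 = 16.72 kJ/kg
Total per kg = 16.72 + 334 = 350.72 kJ/kg
Q = m * total = 1.5 * 350.72
Q = 526.1 kJ

526.1


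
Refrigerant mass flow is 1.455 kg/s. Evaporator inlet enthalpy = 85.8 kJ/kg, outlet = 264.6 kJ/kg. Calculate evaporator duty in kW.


dh = 264.6 - 85.8 = 178.8 kJ/kg
Q_evap = m_dot * dh = 1.455 * 178.8
Q_evap = 260.15 kW

260.15


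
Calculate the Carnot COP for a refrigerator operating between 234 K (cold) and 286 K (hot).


dT = 286 - 234 = 52 K
COP_carnot = T_cold / dT = 234 / 52
COP_carnot = 4.5

4.5


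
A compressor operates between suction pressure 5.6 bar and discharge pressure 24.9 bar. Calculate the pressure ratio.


PR = P_high / P_low
PR = 24.9 / 5.6
PR = 4.446

4.446


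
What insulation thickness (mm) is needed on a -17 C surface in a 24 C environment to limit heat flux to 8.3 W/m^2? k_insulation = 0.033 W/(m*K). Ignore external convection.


dT = 24 - (-17) = 41 K
thickness = k * dT / q_max * 1000
thickness = 0.033 * 41 / 8.3 * 1000
thickness = 163.0 mm

163.0


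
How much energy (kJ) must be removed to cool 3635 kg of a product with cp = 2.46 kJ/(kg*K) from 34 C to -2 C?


dT = 34 - (-2) = 36 K
Q = m * cp * dT = 3635 * 2.46 * 36
Q = 321916 kJ

321916


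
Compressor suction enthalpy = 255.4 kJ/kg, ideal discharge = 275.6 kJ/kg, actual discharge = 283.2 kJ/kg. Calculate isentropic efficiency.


dh_ideal = 275.6 - 255.4 = 20.2 kJ/kg
dh_actual = 283.2 - 255.4 = 27.8 kJ/kg
eta_s = dh_ideal / dh_actual = 20.2 / 27.8
eta_s = 0.7266

0.7266


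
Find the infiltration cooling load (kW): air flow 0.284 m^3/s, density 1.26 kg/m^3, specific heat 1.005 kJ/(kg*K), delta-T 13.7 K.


Q = V_dot * rho * cp * dT
Q = 0.284 * 1.26 * 1.005 * 13.7
Q = 4.927 kW

4.927


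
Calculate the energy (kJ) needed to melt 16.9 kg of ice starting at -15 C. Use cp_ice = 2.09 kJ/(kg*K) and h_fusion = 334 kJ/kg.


Sensible heat = cp * dT = 2.09 * 15 = 31.35 kJ/kg
Total per kg = 31.35 + 334 = 365.35 kJ/kg
Q = m * total = 16.9 * 365.35
Q = 6174.4 kJ

6174.4


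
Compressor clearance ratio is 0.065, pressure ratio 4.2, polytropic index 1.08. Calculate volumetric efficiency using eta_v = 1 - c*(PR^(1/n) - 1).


PR^(1/n) = 4.2^(1/1.08) = 3.77644076
eta_v = 1 - 0.065 * (3.77644076 - 1)
eta_v = 0.8195

0.8195


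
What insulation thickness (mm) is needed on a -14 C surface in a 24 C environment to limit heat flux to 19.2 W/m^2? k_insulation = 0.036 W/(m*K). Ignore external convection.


dT = 24 - (-14) = 38 K
thickness = k * dT / q_max * 1000
thickness = 0.036 * 38 / 19.2 * 1000
thickness = 71.3 mm

71.3


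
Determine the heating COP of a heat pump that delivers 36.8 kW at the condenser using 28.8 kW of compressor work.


COP_hp = Q_cond / W
COP_hp = 36.8 / 28.8
COP_hp = 1.278

1.278


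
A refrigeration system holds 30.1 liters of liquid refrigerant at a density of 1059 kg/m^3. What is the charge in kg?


Charge = V * rho / 1000
Charge = 30.1 * 1059 / 1000
Charge = 31.88 kg

31.88


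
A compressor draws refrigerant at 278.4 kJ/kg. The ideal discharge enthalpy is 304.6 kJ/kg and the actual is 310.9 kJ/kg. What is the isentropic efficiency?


dh_ideal = 304.6 - 278.4 = 26.2 kJ/kg
dh_actual = 310.9 - 278.4 = 32.5 kJ/kg
eta_s = dh_ideal / dh_actual = 26.2 / 32.5
eta_s = 0.8062

0.8062
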